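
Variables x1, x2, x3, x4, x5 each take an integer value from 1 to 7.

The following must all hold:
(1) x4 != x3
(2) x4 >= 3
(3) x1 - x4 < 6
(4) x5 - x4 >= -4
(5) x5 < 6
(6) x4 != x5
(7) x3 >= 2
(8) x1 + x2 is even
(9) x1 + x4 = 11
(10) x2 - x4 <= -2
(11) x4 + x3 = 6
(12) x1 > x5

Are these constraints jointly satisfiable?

Take x1 = 7, x2 = 1, x3 = 2, x4 = 4, x5 = 1. Then constraint 3: x1 - x4 = 3; constraint 4: x5 - x4 = -3, and every other listed constraint is also met.

Satisfiable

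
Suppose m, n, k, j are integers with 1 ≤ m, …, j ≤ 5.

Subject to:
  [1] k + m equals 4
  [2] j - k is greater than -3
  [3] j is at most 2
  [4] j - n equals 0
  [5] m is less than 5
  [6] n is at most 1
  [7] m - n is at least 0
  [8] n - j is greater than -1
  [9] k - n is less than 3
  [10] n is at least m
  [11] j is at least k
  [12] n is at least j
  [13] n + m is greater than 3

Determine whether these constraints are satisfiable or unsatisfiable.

Unsatisfiable

From constraints 3 and 11: k ≤ j ≤ 2. From constraints 6 and 10: m ≤ n ≤ 1. Hence k + m ≤ 3. But constraint 1 requires k + m = 4, and 4 > 3. Contradiction.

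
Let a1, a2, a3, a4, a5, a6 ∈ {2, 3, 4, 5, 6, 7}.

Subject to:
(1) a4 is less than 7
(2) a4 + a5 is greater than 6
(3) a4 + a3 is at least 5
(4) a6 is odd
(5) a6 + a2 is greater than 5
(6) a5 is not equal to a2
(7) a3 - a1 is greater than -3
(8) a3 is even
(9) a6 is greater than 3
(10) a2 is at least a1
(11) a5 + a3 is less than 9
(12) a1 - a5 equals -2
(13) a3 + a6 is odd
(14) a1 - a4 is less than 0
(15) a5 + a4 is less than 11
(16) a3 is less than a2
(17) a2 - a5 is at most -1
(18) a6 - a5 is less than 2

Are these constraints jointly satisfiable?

Satisfiable

Take a1 = 3, a2 = 3, a3 = 2, a4 = 4, a5 = 5, a6 = 5. Then constraint 2: a4 + a5 = 9; constraint 3: a4 + a3 = 6, and every other listed constraint is also met.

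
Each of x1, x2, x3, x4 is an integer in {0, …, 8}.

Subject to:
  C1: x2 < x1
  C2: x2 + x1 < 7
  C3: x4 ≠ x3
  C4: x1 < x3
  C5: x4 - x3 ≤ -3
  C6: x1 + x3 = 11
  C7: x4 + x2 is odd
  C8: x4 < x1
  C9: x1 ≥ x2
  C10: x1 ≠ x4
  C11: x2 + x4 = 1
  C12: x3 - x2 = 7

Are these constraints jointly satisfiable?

Take x1 = 4, x2 = 0, x3 = 7, x4 = 1. Then constraint 2: x2 + x1 = 4; constraint 5: x4 - x3 = -6, and every other listed constraint is also met.

Satisfiable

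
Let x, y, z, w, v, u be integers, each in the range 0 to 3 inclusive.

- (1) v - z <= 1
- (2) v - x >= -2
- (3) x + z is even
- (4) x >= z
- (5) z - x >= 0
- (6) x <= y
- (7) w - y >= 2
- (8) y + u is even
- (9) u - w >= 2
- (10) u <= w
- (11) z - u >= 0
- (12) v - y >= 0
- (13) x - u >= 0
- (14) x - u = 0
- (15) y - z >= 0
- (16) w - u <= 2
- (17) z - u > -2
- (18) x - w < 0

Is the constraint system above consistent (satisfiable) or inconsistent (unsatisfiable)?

Unsatisfiable

Constraints 1, 2, 7, 9, 13, and 15 give y − z ≥ 0, z − v ≥ -1, v − x ≥ -2, x − u ≥ 0, u − w ≥ 2, w − y ≥ 2.
Adding all 6 inequalities: the left sides telescope to 0, and the right sides sum to 0 + (-1) + (-2) + 0 + 2 + 2 = 1. So 0 ≥ 1, which is false.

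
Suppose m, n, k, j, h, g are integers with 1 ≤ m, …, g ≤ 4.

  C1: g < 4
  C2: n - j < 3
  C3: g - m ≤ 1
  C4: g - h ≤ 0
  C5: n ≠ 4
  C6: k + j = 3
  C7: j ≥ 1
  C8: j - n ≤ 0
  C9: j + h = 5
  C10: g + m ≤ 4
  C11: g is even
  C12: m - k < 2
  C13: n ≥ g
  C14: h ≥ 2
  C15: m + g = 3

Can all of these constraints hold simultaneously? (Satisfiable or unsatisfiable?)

The assignment m = 1, n = 3, k = 1, j = 2, h = 3, g = 2 works:
  constraint 2 holds since n - j = 1.
  constraint 3 holds since g - m = 1.
The rest check out directly.

Satisfiable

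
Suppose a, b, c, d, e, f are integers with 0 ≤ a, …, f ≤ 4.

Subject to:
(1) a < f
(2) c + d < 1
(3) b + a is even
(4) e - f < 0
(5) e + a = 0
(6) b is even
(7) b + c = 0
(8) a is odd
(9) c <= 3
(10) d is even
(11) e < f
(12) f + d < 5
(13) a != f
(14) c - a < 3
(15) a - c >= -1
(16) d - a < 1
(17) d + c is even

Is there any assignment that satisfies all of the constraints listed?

Unsatisfiable

Constraint 6 makes b even and constraint 8 makes a odd, so b + a must be odd. Constraint 3 says b + a is even — contradiction.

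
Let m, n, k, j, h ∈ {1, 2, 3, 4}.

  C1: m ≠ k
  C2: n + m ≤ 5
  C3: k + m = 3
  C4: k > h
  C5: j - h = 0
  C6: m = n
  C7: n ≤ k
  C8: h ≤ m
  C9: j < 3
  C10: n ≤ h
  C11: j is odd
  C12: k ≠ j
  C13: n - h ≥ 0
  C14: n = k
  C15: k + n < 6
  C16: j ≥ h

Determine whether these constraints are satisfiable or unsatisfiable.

From constraints 6 and 14, m = n = k, so m = k. But constraint 1 says m ≠ k. Contradiction.

Unsatisfiable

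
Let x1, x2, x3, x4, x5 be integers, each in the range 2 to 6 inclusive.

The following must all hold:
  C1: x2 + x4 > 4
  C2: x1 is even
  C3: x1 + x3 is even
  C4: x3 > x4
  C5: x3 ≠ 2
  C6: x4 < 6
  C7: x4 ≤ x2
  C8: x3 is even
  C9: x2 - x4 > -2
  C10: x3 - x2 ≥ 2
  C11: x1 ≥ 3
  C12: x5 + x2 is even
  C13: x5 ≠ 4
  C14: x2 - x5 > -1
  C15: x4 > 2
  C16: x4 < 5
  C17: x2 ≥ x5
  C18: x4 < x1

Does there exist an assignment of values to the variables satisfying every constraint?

Satisfiable

Setting (x1, x2, x3, x4, x5) = (6, 3, 6, 3, 3) satisfies everything: constraint 1: x2 + x4 = 6; constraint 9: x2 - x4 = 0, and the others follow.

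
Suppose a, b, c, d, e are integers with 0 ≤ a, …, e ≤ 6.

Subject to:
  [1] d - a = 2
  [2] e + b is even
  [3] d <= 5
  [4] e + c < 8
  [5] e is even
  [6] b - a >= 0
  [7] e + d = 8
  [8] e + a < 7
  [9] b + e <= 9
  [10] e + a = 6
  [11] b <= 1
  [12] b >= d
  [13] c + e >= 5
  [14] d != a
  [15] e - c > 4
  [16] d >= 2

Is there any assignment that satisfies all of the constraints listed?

From constraints 12 and 16: b ≥ d and d ≥ 2, so b ≥ 2. From constraint 11: b ≤ 1. But 1 < 2, so no value of b works.

Unsatisfiable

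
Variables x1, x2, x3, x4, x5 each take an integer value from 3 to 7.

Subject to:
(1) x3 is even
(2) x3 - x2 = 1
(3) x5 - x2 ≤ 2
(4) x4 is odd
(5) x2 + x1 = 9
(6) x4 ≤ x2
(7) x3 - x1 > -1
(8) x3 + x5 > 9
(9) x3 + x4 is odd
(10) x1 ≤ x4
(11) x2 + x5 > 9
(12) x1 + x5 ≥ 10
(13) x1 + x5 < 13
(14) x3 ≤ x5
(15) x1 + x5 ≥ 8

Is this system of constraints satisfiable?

The assignment x1 = 4, x2 = 5, x3 = 6, x4 = 5, x5 = 6 works:
  constraint 2 holds since x3 - x2 = 1.
  constraint 3 holds since x5 - x2 = 1.
  constraint 5 holds since x2 + x1 = 9.
The rest check out directly.

Satisfiable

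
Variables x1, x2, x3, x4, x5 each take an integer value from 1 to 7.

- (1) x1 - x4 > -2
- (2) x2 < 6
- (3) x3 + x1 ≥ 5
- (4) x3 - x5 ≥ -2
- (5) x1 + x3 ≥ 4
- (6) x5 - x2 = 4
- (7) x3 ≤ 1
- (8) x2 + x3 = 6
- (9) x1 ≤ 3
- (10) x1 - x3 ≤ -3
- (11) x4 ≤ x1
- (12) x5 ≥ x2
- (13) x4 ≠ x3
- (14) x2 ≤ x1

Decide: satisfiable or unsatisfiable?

Unsatisfiable

From constraints 9 and 14: x2 ≤ x1 ≤ 3. From constraint 7: x3 ≤ 1. Hence x2 + x3 ≤ 4. But constraint 8 requires x2 + x3 = 6, and 6 > 4. Contradiction.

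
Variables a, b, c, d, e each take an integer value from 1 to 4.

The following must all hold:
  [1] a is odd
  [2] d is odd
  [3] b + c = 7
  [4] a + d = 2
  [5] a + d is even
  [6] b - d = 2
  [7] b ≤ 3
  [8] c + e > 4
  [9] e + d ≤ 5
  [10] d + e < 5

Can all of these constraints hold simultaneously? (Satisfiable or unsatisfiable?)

Satisfiable

One satisfying assignment is a = 1, b = 3, c = 4, d = 1, e = 2.
For the less obvious constraints — constraint 3: b + c = 7; constraint 4: a + d = 2; constraint 6: b - d = 2 — and the others hold by inspection.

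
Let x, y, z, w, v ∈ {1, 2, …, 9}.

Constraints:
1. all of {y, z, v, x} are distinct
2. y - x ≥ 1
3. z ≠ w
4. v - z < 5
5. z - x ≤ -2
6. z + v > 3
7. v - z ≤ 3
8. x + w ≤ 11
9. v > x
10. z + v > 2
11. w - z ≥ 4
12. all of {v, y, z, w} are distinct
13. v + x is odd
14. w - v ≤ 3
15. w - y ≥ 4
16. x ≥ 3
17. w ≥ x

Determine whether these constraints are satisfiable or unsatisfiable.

Unsatisfiable

Constraints 2, 5, 7, 14, and 15 give z − v ≥ -3, v − w ≥ -3, w − y ≥ 4, y − x ≥ 1, x − z ≥ 2.
Adding all 5 inequalities: the left sides telescope to 0, and the right sides sum to (-3) + (-3) + 4 + 1 + 2 = 1. So 0 ≥ 1, which is false.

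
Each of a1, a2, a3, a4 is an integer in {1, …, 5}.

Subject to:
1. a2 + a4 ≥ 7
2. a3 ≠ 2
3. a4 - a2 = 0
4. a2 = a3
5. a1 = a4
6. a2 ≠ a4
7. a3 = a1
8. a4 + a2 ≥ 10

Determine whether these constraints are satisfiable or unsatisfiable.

From constraints 4, 5, and 7, a2 = a3 = a1 = a4, so a2 = a4. But constraint 6 says a2 ≠ a4. Contradiction.

Unsatisfiable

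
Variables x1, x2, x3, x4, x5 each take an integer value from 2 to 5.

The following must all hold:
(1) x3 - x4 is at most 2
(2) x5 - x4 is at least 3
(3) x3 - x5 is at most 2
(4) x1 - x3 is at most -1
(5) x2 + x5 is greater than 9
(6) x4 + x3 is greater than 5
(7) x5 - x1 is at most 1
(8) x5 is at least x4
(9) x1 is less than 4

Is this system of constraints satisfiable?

Constraints 1, 2, 4, and 7 give x4 − x3 ≥ -2, x3 − x1 ≥ 1, x1 − x5 ≥ -1, x5 − x4 ≥ 3.
Adding all 4 inequalities: the left sides telescope to 0, and the right sides sum to (-2) + 1 + (-1) + 3 = 1. So 0 ≥ 1, which is false.

Unsatisfiable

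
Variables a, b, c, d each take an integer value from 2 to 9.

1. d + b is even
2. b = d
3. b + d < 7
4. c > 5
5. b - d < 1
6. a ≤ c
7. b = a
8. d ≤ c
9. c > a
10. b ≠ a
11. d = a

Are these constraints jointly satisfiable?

Unsatisfiable

From constraints 2 and 11, b = d = a, so b = a. But constraint 10 says b ≠ a. Contradiction.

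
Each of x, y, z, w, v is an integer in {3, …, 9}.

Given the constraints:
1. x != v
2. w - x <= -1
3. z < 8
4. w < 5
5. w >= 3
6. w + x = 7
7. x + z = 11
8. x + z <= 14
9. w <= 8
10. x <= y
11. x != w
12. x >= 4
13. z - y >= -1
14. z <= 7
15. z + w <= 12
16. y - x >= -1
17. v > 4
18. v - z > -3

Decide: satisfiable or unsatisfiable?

Take x = 4, y = 5, z = 7, w = 3, v = 6. Then constraint 2: w - x = -1; constraint 6: w + x = 7; constraint 7: x + z = 11, and every other listed constraint is also met.

Satisfiable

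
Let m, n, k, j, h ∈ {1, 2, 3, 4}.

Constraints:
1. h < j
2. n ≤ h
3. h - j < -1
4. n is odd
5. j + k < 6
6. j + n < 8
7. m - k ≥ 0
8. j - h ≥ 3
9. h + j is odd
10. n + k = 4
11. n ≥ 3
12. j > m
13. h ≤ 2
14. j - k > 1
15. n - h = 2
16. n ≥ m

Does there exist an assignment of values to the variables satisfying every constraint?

From constraint 11: n ≥ 3. From constraints 2 and 13: n ≤ h and h ≤ 2, so n ≤ 2. But 2 < 3, so no value of n works.

Unsatisfiable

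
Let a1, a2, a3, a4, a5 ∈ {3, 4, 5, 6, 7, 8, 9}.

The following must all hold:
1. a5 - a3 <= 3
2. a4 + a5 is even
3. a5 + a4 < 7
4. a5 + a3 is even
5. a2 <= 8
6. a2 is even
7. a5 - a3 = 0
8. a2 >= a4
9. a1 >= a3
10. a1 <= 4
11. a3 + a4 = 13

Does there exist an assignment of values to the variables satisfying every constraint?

From constraints 9 and 10: a3 ≤ a1 ≤ 4. From constraints 5 and 8: a4 ≤ a2 ≤ 8. Hence a3 + a4 ≤ 12. But constraint 11 requires a3 + a4 = 13, and 13 > 12. Contradiction.

Unsatisfiable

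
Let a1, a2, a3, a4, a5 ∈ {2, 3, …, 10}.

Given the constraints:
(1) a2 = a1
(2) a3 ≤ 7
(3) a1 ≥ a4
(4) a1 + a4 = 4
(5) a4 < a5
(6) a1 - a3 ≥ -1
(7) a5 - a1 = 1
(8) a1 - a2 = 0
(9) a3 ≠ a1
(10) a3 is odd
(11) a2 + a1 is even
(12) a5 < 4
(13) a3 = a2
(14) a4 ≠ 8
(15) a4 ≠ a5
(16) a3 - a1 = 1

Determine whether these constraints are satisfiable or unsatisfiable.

From constraints 1 and 13, a3 = a2 = a1, so a3 = a1. But constraint 9 says a3 ≠ a1. Contradiction.

Unsatisfiable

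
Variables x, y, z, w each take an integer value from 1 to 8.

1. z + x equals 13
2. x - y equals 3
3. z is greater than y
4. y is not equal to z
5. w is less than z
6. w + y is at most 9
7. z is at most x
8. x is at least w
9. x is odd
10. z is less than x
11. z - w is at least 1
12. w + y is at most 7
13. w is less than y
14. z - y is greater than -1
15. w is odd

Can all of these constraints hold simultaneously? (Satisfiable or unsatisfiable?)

Satisfiable

One satisfying assignment is x = 7, y = 4, z = 6, w = 3.
For the less obvious constraints — constraint 1: z + x = 13; constraint 2: x - y = 3; constraint 6: w + y = 7 — and the others hold by inspection.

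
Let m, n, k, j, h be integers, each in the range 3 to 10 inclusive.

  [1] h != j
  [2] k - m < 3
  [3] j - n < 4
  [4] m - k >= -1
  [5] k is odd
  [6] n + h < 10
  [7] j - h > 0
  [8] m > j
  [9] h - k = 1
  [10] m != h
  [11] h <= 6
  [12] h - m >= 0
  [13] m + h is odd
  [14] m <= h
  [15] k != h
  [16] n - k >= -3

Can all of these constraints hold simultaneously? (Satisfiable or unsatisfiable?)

Unsatisfiable

Constraints 7, 8, and 12 give h < j, j < m, m ≤ h. Chaining: h < j < m ≤ h, which forces h < h — impossible.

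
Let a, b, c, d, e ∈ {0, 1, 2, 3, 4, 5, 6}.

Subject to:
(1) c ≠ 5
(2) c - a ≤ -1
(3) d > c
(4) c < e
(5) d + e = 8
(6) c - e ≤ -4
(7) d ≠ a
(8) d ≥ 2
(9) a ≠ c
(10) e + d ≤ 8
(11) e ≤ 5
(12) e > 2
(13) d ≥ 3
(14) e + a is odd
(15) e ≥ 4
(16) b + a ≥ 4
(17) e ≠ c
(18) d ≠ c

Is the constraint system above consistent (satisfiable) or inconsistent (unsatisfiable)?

Take a = 2, b = 3, c = 0, d = 3, e = 5. Then constraint 2: c - a = -2; constraint 5: d + e = 8; constraint 6: c - e = -5, and every other listed constraint is also met.

Satisfiable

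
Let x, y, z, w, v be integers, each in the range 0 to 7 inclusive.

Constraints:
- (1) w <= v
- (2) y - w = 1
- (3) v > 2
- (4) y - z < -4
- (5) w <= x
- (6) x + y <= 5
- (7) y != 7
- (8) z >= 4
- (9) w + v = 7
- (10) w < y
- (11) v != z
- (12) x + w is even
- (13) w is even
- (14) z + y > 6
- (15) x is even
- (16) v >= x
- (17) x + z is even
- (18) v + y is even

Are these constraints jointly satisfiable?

One satisfying assignment is x = 4, y = 1, z = 6, w = 0, v = 7.
For the less obvious constraints — constraint 2: y - w = 1; constraint 4: y - z = -5 — and the others hold by inspection.

Satisfiable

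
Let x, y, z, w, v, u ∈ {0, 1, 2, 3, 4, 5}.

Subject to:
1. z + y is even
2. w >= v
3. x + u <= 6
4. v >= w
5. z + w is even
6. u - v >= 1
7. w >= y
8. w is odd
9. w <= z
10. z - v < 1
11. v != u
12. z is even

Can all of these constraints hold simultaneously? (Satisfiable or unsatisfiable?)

Constraint 12 makes z even and constraint 8 makes w odd, so z + w must be odd. Constraint 5 says z + w is even — contradiction.

Unsatisfiable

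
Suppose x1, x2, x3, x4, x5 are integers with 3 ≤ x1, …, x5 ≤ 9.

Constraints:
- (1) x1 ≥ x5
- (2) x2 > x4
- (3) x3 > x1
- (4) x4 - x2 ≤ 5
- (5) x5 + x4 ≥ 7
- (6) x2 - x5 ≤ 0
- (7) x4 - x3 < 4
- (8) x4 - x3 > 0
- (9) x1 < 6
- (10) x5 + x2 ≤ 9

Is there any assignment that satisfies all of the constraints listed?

Constraints 1, 2, 3, 6, and 8 give x2 ≤ x5, x5 ≤ x1, x1 < x3, x3 < x4, x4 < x2. Chaining: x2 ≤ x5 ≤ x1 < x3 < x4 < x2, which forces x2 < x2 — impossible.

Unsatisfiable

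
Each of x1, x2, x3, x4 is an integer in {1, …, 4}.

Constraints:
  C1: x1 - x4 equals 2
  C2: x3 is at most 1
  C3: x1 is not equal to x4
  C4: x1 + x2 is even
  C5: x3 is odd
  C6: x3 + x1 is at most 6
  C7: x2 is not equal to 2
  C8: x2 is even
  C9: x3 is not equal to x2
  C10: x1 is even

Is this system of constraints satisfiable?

One satisfying assignment is x1 = 4, x2 = 4, x3 = 1, x4 = 2.
For the less obvious constraints — constraint 1: x1 - x4 = 2; constraint 6: x3 + x1 = 5 — and the others hold by inspection.

Satisfiable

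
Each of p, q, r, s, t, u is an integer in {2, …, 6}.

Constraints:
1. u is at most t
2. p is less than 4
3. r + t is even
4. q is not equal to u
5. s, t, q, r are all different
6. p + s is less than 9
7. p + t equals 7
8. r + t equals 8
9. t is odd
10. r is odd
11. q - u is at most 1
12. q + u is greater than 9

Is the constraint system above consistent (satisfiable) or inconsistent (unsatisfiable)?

Satisfiable

One satisfying assignment is p = 2, q = 6, r = 3, s = 4, t = 5, u = 5.
For the less obvious constraints — constraint 6: p + s = 6; constraint 7: p + t = 7; constraint 8: r + t = 8 — and the others hold by inspection.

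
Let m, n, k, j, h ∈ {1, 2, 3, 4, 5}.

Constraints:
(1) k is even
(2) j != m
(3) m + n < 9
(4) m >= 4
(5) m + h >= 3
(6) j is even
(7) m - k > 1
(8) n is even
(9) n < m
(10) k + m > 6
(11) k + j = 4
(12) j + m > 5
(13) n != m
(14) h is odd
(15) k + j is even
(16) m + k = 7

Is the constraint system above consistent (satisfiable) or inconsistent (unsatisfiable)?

One satisfying assignment is m = 5, n = 2, k = 2, j = 2, h = 1.
For the less obvious constraints — constraint 3: m + n = 7; constraint 5: m + h = 6 — and the others hold by inspection.

Satisfiable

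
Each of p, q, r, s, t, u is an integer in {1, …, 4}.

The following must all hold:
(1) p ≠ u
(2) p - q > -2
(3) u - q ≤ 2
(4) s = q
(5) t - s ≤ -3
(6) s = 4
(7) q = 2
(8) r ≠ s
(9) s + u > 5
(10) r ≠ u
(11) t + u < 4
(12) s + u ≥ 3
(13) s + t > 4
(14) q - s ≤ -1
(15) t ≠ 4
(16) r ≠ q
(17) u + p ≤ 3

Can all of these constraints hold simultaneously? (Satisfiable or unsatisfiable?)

Unsatisfiable

Constraint 6 fixes s = 4 and constraint 7 fixes q = 2, but constraint 4 requires s = q. Since 4 ≠ 2, contradiction.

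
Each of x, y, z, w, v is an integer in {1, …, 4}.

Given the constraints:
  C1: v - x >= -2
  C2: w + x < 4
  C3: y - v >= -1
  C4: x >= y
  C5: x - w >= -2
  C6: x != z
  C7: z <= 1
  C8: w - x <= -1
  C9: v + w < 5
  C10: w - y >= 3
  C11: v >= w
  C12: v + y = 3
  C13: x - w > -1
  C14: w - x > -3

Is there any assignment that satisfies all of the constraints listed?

Constraints 1, 3, 8, and 10 give y − v ≥ -1, v − x ≥ -2, x − w ≥ 1, w − y ≥ 3.
Adding all 4 inequalities: the left sides telescope to 0, and the right sides sum to (-1) + (-2) + 1 + 3 = 1. So 0 ≥ 1, which is false.

Unsatisfiable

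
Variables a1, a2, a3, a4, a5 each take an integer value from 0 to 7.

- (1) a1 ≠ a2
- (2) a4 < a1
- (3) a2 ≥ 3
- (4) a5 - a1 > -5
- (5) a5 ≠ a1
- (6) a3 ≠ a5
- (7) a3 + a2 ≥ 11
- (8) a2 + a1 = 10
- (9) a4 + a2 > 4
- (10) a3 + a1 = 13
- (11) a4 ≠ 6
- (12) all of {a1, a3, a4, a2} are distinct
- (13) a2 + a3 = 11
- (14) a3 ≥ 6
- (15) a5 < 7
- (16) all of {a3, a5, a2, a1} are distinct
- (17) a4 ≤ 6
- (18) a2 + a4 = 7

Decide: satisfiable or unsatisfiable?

Satisfiable

Try a1 = 6, a2 = 4, a3 = 7, a4 = 3, a5 = 2.
Check constraint 4: a5 - a1 = -4; constraint 7: a3 + a2 = 11; constraint 8: a2 + a1 = 10. The remaining constraints are straightforward to verify.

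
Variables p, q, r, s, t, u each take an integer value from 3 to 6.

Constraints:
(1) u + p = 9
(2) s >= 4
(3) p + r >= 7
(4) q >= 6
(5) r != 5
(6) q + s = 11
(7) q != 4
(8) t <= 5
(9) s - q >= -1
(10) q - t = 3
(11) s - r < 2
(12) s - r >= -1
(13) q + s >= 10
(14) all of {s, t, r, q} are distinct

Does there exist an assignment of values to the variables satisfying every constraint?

Try p = 6, q = 6, r = 4, s = 5, t = 3, u = 3.
Check constraint 1: u + p = 9; constraint 3: p + r = 10. The remaining constraints are straightforward to verify.

Satisfiable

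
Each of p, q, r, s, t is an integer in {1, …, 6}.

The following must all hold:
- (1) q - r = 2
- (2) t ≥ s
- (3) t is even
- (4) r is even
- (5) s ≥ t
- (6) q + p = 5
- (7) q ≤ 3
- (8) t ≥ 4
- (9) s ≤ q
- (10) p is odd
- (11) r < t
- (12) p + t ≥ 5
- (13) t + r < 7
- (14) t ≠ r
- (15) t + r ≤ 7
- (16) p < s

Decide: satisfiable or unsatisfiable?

From constraints 5 and 8: s ≥ t and t ≥ 4, so s ≥ 4. From constraints 7 and 9: s ≤ q and q ≤ 3, so s ≤ 3. But 3 < 4, so no value of s works.

Unsatisfiable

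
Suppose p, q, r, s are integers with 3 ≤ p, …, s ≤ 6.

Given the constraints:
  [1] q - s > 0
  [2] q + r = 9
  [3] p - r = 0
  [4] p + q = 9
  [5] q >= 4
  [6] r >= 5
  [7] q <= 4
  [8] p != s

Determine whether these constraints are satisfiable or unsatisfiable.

Setting (p, q, r, s) = (5, 4, 5, 3) satisfies everything: constraint 1: q - s = 1; constraint 2: q + r = 9; constraint 3: p - r = 0, and the others follow.

Satisfiable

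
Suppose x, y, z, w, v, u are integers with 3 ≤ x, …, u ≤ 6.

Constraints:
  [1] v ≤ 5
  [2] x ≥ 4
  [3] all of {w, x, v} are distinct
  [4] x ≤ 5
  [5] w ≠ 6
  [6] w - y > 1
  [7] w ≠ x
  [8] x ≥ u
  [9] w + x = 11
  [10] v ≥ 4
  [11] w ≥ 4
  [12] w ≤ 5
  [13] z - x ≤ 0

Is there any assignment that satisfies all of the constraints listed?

Unsatisfiable

Constraints 1, 2, 4, 10, 11, and 12 confine each of w, x, v to the 2 values {4, 5}.
Constraint 3 requires all 3 of them to be distinct, but only 2 values are available — impossible by the pigeonhole principle.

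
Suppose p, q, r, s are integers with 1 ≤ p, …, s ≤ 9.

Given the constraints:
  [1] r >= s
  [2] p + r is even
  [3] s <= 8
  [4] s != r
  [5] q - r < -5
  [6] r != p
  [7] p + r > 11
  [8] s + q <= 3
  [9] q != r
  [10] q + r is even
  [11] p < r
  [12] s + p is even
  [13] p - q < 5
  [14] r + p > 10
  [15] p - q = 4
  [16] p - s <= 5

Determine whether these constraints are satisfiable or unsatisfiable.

One satisfying assignment is p = 5, q = 1, r = 7, s = 1.
For the less obvious constraints — constraint 5: q - r = -6; constraint 7: p + r = 12; constraint 8: s + q = 2 — and the others hold by inspection.

Satisfiable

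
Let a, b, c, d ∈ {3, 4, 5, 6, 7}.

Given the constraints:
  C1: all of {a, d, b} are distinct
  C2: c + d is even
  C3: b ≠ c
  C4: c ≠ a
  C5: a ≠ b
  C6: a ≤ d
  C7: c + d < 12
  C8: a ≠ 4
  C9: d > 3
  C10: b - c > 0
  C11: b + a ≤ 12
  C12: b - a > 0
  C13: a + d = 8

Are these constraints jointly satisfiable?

Satisfiable

Try a = 3, b = 6, c = 5, d = 5.
Check constraint 7: c + d = 10; constraint 10: b - c = 1; constraint 11: b + a = 9. The remaining constraints are straightforward to verify.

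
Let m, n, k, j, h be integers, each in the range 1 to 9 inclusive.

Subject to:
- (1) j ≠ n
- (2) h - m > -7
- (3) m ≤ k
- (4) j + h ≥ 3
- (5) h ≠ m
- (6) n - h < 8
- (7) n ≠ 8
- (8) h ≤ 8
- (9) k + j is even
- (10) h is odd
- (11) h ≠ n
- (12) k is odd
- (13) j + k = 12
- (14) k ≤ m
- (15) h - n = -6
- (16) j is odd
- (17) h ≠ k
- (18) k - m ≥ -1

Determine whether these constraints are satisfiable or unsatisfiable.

Setting (m, n, k, j, h) = (7, 7, 7, 5, 1) satisfies everything: constraint 2: h - m = -6; constraint 4: j + h = 6, and the others follow.

Satisfiable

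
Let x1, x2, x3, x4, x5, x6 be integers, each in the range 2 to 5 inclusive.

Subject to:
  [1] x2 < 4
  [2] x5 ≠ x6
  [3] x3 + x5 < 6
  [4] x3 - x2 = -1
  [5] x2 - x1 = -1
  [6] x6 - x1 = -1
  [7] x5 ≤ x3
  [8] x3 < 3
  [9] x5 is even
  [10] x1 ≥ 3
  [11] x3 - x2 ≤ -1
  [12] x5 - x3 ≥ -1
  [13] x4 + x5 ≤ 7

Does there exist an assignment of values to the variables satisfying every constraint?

Satisfiable

One satisfying assignment is x1 = 4, x2 = 3, x3 = 2, x4 = 3, x5 = 2, x6 = 3.
For the less obvious constraints — constraint 3: x3 + x5 = 4; constraint 4: x3 - x2 = -1 — and the others hold by inspection.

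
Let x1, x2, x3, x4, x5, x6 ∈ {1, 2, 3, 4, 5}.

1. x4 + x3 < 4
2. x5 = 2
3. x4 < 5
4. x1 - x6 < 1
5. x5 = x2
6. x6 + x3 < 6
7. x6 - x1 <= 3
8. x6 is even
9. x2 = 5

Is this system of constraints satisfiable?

Constraint 2 fixes x5 = 2 and constraint 9 fixes x2 = 5, but constraint 5 requires x5 = x2. Since 2 ≠ 5, contradiction.

Unsatisfiable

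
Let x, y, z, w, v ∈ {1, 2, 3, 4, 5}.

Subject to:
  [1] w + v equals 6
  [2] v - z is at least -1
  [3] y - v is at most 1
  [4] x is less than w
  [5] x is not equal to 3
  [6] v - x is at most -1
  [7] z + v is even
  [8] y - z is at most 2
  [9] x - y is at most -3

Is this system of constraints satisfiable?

Unsatisfiable

Constraints 2, 6, 8, and 9 give z − y ≥ -2, y − x ≥ 3, x − v ≥ 1, v − z ≥ -1.
Adding all 4 inequalities: the left sides telescope to 0, and the right sides sum to (-2) + 3 + 1 + (-1) = 1. So 0 ≥ 1, which is false.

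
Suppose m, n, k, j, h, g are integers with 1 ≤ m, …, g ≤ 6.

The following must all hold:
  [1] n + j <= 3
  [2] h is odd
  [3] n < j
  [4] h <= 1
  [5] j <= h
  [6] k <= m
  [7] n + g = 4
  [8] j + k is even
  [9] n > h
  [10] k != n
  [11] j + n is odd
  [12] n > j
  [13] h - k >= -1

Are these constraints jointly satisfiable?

Constraints 3, 5, and 9 give j ≤ h, h < n, n < j. Chaining: j ≤ h < n < j, which forces j < j — impossible.

Unsatisfiable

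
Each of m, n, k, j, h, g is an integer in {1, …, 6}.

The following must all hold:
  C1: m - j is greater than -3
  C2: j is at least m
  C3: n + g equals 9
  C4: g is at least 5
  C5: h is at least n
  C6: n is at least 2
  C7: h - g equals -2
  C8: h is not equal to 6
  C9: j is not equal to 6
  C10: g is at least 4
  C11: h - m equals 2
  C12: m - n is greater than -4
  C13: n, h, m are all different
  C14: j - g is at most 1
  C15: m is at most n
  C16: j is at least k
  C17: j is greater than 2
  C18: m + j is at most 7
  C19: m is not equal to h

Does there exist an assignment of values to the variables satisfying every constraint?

The assignment m = 2, n = 3, k = 1, j = 4, h = 4, g = 6 works:
  constraint 1 holds since m - j = -2.
  constraint 3 holds since n + g = 9.
  constraint 7 holds since h - g = -2.
The rest check out directly.

Satisfiable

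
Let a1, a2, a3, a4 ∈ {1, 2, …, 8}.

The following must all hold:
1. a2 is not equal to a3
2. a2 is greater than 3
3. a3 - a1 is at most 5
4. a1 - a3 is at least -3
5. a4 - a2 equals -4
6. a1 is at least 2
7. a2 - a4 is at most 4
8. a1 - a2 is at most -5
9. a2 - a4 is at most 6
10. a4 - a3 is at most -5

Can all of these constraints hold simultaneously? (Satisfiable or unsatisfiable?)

Constraints 4, 8, 9, and 10 give a4 − a2 ≥ -6, a2 − a1 ≥ 5, a1 − a3 ≥ -3, a3 − a4 ≥ 5.
Adding all 4 inequalities: the left sides telescope to 0, and the right sides sum to (-6) + 5 + (-3) + 5 = 1. So 0 ≥ 1, which is false.

Unsatisfiable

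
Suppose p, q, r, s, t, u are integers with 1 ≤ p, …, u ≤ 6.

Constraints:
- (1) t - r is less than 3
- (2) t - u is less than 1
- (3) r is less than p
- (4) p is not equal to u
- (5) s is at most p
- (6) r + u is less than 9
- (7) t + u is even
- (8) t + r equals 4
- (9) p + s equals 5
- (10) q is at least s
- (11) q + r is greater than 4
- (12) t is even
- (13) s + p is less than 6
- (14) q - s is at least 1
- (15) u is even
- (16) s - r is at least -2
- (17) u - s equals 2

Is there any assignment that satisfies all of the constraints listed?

Take p = 3, q = 3, r = 2, s = 2, t = 2, u = 4. Then constraint 1: t - r = 0; constraint 2: t - u = -2, and every other listed constraint is also met.

Satisfiable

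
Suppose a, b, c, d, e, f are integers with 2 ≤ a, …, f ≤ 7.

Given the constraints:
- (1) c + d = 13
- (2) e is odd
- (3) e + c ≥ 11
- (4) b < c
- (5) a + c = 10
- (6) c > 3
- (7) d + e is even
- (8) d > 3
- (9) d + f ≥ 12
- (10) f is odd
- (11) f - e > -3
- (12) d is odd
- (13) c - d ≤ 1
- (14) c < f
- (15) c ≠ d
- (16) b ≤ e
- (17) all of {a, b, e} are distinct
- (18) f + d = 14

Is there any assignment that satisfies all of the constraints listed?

Satisfiable

One satisfying assignment is a = 4, b = 5, c = 6, d = 7, e = 7, f = 7.
For the less obvious constraints — constraint 1: c + d = 13; constraint 3: e + c = 13 — and the others hold by inspection.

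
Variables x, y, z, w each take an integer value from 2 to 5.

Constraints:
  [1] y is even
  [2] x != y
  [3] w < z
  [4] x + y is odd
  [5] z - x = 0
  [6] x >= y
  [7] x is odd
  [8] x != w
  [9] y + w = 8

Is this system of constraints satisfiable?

Satisfiable

The assignment x = 5, y = 4, z = 5, w = 4 works:
  constraint 5 holds since z - x = 0.
  constraint 9 holds since y + w = 8.
The rest check out directly.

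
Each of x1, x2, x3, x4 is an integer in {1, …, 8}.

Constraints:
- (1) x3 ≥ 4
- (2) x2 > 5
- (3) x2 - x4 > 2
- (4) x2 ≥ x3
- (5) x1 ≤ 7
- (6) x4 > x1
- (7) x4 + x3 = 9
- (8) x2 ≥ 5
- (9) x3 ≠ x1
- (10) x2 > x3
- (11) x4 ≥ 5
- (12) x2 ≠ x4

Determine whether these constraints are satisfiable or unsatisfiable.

Setting (x1, x2, x3, x4) = (2, 8, 4, 5) satisfies everything: constraint 3: x2 - x4 = 3; constraint 7: x4 + x3 = 9, and the others follow.

Satisfiable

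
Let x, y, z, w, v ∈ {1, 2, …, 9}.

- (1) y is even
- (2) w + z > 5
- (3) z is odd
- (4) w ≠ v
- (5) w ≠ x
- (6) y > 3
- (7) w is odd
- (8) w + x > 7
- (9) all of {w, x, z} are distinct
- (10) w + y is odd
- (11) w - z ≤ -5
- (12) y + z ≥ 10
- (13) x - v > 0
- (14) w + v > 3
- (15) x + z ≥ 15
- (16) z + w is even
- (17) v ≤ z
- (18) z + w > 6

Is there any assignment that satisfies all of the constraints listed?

Satisfiable

Take x = 8, y = 6, z = 7, w = 1, v = 5. Then constraint 2: w + z = 8; constraint 8: w + x = 9, and every other listed constraint is also met.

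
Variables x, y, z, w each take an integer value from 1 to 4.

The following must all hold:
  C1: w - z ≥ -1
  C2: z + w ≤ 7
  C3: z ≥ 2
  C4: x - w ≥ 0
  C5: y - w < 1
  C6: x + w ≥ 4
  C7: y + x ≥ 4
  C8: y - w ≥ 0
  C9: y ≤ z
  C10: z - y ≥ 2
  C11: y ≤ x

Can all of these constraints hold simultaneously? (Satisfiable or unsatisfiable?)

Unsatisfiable

Constraints 1, 8, and 10 give z − y ≥ 2, y − w ≥ 0, w − z ≥ -1.
Adding all 3 inequalities: the left sides telescope to 0, and the right sides sum to 2 + 0 + (-1) = 1. So 0 ≥ 1, which is false.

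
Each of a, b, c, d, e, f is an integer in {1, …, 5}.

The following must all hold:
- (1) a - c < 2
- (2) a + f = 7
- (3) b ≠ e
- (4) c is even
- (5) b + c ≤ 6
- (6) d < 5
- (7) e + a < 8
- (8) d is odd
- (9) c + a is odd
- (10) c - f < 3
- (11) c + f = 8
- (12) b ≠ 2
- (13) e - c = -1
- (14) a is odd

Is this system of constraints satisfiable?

One satisfying assignment is a = 3, b = 1, c = 4, d = 3, e = 3, f = 4.
For the less obvious constraints — constraint 1: a - c = -1; constraint 2: a + f = 7 — and the others hold by inspection.

Satisfiable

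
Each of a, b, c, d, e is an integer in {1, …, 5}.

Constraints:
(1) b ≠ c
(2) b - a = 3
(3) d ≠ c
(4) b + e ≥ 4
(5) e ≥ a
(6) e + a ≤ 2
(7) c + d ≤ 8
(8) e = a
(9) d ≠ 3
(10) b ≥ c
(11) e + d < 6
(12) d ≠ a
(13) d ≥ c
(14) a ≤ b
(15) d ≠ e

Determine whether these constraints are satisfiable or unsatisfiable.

The assignment a = 1, b = 4, c = 1, d = 4, e = 1 works:
  constraint 2 holds since b - a = 3.
  constraint 4 holds since b + e = 5.
The rest check out directly.

Satisfiable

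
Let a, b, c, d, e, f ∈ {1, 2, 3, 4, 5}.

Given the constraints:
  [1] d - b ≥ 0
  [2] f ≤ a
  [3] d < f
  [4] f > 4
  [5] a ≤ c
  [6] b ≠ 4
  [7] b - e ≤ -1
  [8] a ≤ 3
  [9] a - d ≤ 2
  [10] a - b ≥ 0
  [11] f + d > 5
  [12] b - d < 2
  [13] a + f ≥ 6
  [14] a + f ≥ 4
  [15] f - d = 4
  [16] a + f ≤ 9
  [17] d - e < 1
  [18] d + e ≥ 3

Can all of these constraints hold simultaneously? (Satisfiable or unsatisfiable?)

Unsatisfiable

From constraint 4: f ≥ 5. From constraints 2 and 8: f ≤ a and a ≤ 3, so f ≤ 3. But 3 < 5, so no value of f works.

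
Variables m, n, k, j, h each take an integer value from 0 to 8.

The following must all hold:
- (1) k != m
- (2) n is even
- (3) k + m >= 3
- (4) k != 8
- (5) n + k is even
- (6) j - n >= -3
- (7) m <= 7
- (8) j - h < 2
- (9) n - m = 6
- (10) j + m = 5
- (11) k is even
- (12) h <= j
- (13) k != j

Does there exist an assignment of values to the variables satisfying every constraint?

One satisfying assignment is m = 0, n = 6, k = 6, j = 5, h = 5.
For the less obvious constraints — constraint 3: k + m = 6; constraint 6: j - n = -1; constraint 8: j - h = 0 — and the others hold by inspection.

Satisfiable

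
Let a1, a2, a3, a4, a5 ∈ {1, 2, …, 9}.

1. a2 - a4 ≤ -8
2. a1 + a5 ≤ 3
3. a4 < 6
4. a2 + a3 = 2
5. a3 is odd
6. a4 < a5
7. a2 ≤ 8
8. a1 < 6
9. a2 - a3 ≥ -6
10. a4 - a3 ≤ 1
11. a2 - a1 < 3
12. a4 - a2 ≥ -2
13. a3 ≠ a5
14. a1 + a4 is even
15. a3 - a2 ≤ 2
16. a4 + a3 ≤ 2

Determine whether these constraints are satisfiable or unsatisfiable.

Unsatisfiable

Constraints 1, 9, and 10 give a2 − a3 ≥ -6, a3 − a4 ≥ -1, a4 − a2 ≥ 8.
Adding all 3 inequalities: the left sides telescope to 0, and the right sides sum to (-6) + (-1) + 8 = 1. So 0 ≥ 1, which is false.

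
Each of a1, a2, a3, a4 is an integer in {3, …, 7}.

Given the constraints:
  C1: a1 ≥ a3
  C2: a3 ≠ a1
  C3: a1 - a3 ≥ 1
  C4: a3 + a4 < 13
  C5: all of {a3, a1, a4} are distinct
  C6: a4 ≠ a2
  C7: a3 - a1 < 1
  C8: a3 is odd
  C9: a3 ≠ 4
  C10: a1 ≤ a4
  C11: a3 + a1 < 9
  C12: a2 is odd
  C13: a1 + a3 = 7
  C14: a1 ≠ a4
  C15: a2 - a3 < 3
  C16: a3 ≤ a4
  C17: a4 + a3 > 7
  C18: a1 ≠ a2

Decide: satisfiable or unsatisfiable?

Satisfiable

Try a1 = 4, a2 = 3, a3 = 3, a4 = 7.
Check constraint 3: a1 - a3 = 1; constraint 4: a3 + a4 = 10. The remaining constraints are straightforward to verify.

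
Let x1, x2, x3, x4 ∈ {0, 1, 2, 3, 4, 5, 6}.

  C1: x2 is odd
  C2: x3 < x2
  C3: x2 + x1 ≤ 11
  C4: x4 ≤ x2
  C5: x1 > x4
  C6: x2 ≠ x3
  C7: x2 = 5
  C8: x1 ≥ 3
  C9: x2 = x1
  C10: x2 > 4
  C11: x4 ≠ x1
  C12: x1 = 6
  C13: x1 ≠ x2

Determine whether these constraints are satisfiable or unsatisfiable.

Unsatisfiable

Constraint 7 fixes x2 = 5 and constraint 12 fixes x1 = 6, but constraint 9 requires x2 = x1. Since 5 ≠ 6, contradiction.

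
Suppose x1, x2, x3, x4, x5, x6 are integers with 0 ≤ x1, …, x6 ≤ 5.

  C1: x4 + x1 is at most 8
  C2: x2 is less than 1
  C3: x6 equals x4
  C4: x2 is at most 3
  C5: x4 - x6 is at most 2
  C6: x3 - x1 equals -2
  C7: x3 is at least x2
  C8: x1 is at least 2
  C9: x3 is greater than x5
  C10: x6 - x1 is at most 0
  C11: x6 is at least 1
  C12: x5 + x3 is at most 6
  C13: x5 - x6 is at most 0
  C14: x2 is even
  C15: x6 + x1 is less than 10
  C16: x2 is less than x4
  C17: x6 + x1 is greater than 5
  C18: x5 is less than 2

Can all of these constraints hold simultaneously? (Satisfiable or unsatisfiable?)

The assignment x1 = 4, x2 = 0, x3 = 2, x4 = 3, x5 = 1, x6 = 3 works:
  constraint 1 holds since x4 + x1 = 7.
  constraint 5 holds since x4 - x6 = 0.
The rest check out directly.

Satisfiable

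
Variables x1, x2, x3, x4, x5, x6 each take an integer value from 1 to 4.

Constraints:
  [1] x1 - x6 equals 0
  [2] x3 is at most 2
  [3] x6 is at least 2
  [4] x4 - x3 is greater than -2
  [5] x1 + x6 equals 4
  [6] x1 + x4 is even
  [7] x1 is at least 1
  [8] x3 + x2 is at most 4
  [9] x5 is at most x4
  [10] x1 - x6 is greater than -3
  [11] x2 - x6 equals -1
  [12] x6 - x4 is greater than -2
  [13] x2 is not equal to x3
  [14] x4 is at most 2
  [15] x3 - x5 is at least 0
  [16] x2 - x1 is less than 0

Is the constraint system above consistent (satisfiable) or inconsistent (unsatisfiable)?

Satisfiable

Take x1 = 2, x2 = 1, x3 = 2, x4 = 2, x5 = 1, x6 = 2. Then constraint 1: x1 - x6 = 0; constraint 4: x4 - x3 = 0; constraint 5: x1 + x6 = 4, and every other listed constraint is also met.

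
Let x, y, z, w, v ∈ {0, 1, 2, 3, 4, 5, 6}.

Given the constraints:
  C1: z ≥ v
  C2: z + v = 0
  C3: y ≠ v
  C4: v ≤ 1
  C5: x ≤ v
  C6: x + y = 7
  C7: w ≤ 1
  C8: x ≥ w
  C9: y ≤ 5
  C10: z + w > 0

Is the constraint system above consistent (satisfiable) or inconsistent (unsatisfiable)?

From constraints 4 and 5: x ≤ v ≤ 1. From constraint 9: y ≤ 5. Hence x + y ≤ 6. But constraint 6 requires x + y = 7, and 7 > 6. Contradiction.

Unsatisfiable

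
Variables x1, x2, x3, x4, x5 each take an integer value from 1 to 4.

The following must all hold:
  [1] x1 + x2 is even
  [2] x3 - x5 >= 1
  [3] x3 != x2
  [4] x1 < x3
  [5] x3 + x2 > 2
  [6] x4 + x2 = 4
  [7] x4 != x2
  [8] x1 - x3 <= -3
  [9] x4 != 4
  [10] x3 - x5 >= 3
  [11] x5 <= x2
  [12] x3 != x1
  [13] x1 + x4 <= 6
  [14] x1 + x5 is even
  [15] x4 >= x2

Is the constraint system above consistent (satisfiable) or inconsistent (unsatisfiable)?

Satisfiable

One satisfying assignment is x1 = 1, x2 = 1, x3 = 4, x4 = 3, x5 = 1.
For the less obvious constraints — constraint 2: x3 - x5 = 3; constraint 5: x3 + x2 = 5; constraint 6: x4 + x2 = 4 — and the others hold by inspection.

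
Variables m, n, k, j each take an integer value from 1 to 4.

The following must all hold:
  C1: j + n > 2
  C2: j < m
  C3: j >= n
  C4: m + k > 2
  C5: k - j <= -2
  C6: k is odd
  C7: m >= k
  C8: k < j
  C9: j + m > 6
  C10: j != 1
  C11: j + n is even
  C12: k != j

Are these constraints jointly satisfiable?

One satisfying assignment is m = 4, n = 1, k = 1, j = 3.
For the less obvious constraints — constraint 1: j + n = 4; constraint 4: m + k = 5 — and the others hold by inspection.

Satisfiable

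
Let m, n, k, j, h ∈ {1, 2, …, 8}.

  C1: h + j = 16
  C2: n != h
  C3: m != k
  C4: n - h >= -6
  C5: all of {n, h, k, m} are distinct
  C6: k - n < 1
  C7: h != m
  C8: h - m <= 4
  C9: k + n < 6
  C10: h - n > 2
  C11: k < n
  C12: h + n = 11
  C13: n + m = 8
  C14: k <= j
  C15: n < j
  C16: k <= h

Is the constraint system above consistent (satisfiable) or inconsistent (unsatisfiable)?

Setting (m, n, k, j, h) = (5, 3, 1, 8, 8) satisfies everything: constraint 1: h + j = 16; constraint 4: n - h = -5; constraint 6: k - n = -2, and the others follow.

Satisfiable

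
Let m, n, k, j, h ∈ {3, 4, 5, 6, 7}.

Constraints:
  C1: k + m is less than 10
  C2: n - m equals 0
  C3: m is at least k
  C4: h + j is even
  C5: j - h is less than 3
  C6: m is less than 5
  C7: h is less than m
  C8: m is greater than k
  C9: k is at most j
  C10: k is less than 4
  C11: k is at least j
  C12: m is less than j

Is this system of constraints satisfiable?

Unsatisfiable

Constraints 8, 11, and 12 give j ≤ k, k < m, m < j. Chaining: j ≤ k < m < j, which forces j < j — impossible.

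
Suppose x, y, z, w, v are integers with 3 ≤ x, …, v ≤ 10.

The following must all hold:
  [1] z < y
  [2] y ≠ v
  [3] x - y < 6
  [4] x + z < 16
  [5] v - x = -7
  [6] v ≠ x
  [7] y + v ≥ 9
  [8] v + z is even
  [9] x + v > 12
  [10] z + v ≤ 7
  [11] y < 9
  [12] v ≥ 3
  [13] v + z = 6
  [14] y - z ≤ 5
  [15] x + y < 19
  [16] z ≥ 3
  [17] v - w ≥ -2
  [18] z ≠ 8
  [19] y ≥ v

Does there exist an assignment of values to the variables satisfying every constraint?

Satisfiable

The assignment x = 10, y = 7, z = 3, w = 3, v = 3 works:
  constraint 3 holds since x - y = 3.
  constraint 4 holds since x + z = 13.
  constraint 5 holds since v - x = -7.
The rest check out directly.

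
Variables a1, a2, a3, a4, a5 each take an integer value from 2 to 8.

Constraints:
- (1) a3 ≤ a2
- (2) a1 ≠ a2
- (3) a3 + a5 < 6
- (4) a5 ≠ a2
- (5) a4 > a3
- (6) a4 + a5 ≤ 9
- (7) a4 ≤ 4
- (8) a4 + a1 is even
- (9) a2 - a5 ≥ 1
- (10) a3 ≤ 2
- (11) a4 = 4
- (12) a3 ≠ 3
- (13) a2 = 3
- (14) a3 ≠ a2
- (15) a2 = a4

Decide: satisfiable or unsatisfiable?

Unsatisfiable

Constraint 13 fixes a2 = 3 and constraint 11 fixes a4 = 4, but constraint 15 requires a2 = a4. Since 3 ≠ 4, contradiction.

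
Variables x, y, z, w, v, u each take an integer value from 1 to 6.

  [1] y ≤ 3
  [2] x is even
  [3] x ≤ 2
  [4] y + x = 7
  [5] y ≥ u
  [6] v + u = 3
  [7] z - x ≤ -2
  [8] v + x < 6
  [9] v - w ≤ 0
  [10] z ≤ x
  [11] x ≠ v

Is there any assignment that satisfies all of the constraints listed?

From constraint 1: y ≤ 3. From constraint 3: x ≤ 2. Hence y + x ≤ 5. But constraint 4 requires y + x = 7, and 7 > 5. Contradiction.

Unsatisfiable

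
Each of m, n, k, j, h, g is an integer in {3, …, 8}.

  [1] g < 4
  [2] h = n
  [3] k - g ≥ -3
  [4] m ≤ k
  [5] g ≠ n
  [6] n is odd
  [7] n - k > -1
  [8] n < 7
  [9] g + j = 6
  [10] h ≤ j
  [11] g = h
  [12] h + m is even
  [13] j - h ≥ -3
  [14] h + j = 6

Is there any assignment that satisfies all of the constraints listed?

From constraints 2 and 11, g = h = n, so g = n. But constraint 5 says g ≠ n. Contradiction.

Unsatisfiable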